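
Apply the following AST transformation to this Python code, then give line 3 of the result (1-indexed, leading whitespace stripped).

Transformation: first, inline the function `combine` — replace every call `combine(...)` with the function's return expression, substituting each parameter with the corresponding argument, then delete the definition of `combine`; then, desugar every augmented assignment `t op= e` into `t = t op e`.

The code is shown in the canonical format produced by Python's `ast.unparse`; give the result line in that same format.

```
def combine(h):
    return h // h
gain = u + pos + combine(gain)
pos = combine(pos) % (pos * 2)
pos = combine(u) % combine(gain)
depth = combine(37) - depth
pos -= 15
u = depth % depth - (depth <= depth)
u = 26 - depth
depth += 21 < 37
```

Transformed code:
gain = u + pos + gain // gain
pos = pos // pos % (pos * 2)
pos = u // u % (gain // gain)
depth = 37 // 37 - depth
pos = pos - 15
u = depth % depth - (depth <= depth)
u = 26 - depth
depth = depth + (21 < 37)

pos = u // u % (gain // gain)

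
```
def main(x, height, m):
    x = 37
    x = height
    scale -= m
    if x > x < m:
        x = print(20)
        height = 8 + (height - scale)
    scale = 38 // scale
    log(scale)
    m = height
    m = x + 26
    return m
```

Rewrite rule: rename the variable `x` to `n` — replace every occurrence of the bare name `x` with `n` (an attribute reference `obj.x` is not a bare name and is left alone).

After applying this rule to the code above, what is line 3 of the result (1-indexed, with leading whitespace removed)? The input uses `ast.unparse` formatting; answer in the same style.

Transformed code:
def main(n, height, m):
    n = 37
    n = height
    scale -= m
    if n > n < m:
        n = print(20)
        height = 8 + (height - scale)
    scale = 38 // scale
    log(scale)
    m = height
    m = n + 26
    return m

n = height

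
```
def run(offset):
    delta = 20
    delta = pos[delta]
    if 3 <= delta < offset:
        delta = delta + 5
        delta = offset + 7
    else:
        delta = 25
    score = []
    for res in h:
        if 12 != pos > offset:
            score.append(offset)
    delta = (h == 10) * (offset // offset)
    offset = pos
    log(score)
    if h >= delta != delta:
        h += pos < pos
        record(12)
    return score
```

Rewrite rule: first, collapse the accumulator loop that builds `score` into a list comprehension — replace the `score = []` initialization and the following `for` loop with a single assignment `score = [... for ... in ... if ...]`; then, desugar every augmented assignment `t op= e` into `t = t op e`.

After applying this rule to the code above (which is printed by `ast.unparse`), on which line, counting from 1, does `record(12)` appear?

Transformed code:
def run(offset):
    delta = 20
    delta = pos[delta]
    if 3 <= delta < offset:
        delta = delta + 5
        delta = offset + 7
    else:
        delta = 25
    score = [offset for res in h if 12 != pos > offset]
    delta = (h == 10) * (offset // offset)
    offset = pos
    log(score)
    if h >= delta != delta:
        h = h + (pos < pos)
        record(12)
    return score

15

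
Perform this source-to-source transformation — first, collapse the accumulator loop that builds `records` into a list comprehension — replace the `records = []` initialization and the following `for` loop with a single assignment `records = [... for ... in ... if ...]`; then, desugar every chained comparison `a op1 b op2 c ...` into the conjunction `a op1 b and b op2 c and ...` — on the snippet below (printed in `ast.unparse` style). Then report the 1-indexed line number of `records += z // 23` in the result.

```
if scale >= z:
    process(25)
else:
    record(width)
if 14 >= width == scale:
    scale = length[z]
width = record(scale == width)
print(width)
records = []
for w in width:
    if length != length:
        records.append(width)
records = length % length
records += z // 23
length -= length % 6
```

Transformed code:
if scale >= z:
    process(25)
else:
    record(width)
if 14 >= width and width == scale:
    scale = length[z]
width = record(scale == width)
print(width)
records = [width for w in width if length != length]
records = length % length
records += z // 23
length -= length % 6

11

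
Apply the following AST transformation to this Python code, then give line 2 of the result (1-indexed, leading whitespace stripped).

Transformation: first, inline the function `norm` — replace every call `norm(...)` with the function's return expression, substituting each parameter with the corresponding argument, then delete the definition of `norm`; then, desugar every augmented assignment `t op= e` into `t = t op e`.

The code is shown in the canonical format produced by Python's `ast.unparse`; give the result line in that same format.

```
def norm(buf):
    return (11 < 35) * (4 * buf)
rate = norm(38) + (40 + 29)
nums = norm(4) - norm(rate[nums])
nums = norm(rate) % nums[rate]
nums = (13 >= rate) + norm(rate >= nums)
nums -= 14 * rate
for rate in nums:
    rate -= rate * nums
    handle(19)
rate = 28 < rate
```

Transformed code:
rate = (11 < 35) * (4 * 38) + (40 + 29)
nums = (11 < 35) * (4 * 4) - (11 < 35) * (4 * rate[nums])
nums = (11 < 35) * (4 * rate) % nums[rate]
nums = (13 >= rate) + (11 < 35) * (4 * (rate >= nums))
nums = nums - 14 * rate
for rate in nums:
    rate = rate - rate * nums
    handle(19)
rate = 28 < rate

nums = (11 < 35) * (4 * 4) - (11 < 35) * (4 * rate[nums])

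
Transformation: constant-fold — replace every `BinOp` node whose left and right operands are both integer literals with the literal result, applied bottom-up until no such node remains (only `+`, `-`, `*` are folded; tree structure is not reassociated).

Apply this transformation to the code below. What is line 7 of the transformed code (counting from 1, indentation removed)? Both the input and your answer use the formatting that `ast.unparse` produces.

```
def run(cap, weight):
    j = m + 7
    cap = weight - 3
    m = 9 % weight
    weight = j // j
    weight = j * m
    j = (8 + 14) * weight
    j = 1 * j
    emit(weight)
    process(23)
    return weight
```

Transformed code:
def run(cap, weight):
    j = m + 7
    cap = weight - 3
    m = 9 % weight
    weight = j // j
    weight = j * m
    j = 22 * weight
    j = 1 * j
    emit(weight)
    process(23)
    return weight

j = 22 * weight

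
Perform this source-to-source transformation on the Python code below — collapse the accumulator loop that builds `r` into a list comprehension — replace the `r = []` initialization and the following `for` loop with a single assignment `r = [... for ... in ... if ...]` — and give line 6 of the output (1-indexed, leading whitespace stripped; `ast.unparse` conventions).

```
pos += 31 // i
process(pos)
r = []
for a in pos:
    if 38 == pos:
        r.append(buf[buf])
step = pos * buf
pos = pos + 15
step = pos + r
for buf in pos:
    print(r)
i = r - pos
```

Transformed code:
pos += 31 // i
process(pos)
r = [buf[buf] for a in pos if 38 == pos]
step = pos * buf
pos = pos + 15
step = pos + r
for buf in pos:
    print(r)
i = r - pos

step = pos + r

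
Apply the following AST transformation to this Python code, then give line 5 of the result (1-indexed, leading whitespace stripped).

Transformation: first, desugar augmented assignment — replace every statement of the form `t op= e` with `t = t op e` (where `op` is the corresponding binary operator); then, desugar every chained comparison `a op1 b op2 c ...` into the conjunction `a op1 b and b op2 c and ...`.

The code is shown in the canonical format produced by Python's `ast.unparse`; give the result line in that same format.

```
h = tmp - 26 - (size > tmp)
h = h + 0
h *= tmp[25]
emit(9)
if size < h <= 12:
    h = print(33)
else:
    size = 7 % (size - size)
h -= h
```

Transformed code:
h = tmp - 26 - (size > tmp)
h = h + 0
h = h * tmp[25]
emit(9)
if size < h and h <= 12:
    h = print(33)
else:
    size = 7 % (size - size)
h = h - h

if size < h and h <= 12:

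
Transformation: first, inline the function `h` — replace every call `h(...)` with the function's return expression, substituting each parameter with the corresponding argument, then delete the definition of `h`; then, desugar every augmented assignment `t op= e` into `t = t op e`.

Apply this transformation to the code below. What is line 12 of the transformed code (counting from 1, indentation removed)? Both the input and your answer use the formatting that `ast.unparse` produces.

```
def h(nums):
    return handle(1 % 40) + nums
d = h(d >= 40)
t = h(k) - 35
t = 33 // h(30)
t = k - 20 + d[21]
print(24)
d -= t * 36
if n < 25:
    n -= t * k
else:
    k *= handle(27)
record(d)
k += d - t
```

Transformed code:
d = handle(1 % 40) + (d >= 40)
t = handle(1 % 40) + k - 35
t = 33 // (handle(1 % 40) + 30)
t = k - 20 + d[21]
print(24)
d = d - t * 36
if n < 25:
    n = n - t * k
else:
    k = k * handle(27)
record(d)
k = k + (d - t)

k = k + (d - t)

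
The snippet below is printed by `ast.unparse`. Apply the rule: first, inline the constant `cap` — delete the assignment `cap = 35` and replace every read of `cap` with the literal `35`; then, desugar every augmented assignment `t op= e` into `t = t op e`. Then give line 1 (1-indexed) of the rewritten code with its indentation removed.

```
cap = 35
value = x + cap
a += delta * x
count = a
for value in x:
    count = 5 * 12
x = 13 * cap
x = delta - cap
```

Transformed code:
value = x + 35
a = a + delta * x
count = a
for value in x:
    count = 5 * 12
x = 13 * 35
x = delta - 35

value = x + 35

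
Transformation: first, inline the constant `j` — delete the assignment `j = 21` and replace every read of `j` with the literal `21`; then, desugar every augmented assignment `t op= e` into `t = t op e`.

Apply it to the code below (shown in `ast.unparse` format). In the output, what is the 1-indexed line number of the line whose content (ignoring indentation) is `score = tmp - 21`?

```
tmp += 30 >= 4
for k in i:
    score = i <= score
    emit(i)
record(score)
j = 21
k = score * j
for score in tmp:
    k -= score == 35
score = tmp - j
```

Transformed code:
tmp = tmp + (30 >= 4)
for k in i:
    score = i <= score
    emit(i)
record(score)
k = score * 21
for score in tmp:
    k = k - (score == 35)
score = tmp - 21

9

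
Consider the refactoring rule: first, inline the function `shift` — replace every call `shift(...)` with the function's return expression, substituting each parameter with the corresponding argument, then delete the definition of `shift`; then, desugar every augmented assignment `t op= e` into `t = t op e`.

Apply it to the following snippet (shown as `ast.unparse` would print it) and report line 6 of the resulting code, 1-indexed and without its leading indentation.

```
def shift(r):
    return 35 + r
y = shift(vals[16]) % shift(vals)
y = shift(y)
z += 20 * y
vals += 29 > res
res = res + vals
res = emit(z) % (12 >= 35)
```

res = emit(z) % (12 >= 35)

Transformed code:
y = (35 + vals[16]) % (35 + vals)
y = 35 + y
z = z + 20 * y
vals = vals + (29 > res)
res = res + vals
res = emit(z) % (12 >= 35)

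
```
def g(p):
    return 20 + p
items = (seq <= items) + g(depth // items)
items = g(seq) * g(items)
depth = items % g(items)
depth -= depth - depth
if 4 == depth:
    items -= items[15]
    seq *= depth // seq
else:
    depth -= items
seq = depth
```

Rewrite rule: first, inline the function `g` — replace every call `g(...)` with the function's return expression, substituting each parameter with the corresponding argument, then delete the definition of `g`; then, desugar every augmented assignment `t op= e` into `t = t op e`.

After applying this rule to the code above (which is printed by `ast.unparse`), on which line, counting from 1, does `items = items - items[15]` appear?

Transformed code:
items = (seq <= items) + (20 + depth // items)
items = (20 + seq) * (20 + items)
depth = items % (20 + items)
depth = depth - (depth - depth)
if 4 == depth:
    items = items - items[15]
    seq = seq * (depth // seq)
else:
    depth = depth - items
seq = depth

6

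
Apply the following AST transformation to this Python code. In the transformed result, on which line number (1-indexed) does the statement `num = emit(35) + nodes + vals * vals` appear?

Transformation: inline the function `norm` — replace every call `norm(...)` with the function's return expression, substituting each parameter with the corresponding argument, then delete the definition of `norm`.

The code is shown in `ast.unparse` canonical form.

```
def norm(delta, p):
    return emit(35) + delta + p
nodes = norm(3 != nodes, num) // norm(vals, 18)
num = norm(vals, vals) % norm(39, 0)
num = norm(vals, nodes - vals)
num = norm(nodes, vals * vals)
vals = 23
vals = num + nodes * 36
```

4

Transformed code:
nodes = (emit(35) + (3 != nodes) + num) // (emit(35) + vals + 18)
num = (emit(35) + vals + vals) % (emit(35) + 39 + 0)
num = emit(35) + vals + (nodes - vals)
num = emit(35) + nodes + vals * vals
vals = 23
vals = num + nodes * 36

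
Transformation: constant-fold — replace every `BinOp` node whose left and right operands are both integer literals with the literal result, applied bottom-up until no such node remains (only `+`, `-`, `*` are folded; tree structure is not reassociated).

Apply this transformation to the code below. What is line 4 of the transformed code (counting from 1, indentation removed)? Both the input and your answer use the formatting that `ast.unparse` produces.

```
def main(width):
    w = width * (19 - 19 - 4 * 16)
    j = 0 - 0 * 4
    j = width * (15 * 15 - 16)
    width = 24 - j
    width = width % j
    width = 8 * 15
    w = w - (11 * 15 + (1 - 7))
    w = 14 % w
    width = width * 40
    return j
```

Transformed code:
def main(width):
    w = width * -64
    j = 0
    j = width * 209
    width = 24 - j
    width = width % j
    width = 120
    w = w - 159
    w = 14 % w
    width = width * 40
    return j

j = width * 209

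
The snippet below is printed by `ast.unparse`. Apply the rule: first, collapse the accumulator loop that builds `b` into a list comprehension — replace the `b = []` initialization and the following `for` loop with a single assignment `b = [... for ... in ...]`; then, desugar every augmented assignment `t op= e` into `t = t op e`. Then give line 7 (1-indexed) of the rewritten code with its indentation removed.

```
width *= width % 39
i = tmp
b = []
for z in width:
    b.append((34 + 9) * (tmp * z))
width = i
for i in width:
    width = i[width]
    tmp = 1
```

Transformed code:
width = width * (width % 39)
i = tmp
b = [(34 + 9) * (tmp * z) for z in width]
width = i
for i in width:
    width = i[width]
    tmp = 1

tmp = 1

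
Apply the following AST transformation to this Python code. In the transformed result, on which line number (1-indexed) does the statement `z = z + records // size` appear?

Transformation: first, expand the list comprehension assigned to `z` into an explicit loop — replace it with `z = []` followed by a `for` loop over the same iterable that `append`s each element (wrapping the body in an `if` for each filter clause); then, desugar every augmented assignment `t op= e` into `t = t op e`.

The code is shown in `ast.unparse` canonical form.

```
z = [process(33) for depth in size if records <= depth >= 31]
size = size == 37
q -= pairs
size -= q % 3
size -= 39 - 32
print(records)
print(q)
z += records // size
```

Transformed code:
z = []
for depth in size:
    if records <= depth >= 31:
        z.append(process(33))
size = size == 37
q = q - pairs
size = size - q % 3
size = size - (39 - 32)
print(records)
print(q)
z = z + records // size

11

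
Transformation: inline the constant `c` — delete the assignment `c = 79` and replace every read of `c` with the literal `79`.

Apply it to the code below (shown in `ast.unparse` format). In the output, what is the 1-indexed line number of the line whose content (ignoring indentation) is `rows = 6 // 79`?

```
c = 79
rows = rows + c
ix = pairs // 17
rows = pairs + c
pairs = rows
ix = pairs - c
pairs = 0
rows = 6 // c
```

7

Transformed code:
rows = rows + 79
ix = pairs // 17
rows = pairs + 79
pairs = rows
ix = pairs - 79
pairs = 0
rows = 6 // 79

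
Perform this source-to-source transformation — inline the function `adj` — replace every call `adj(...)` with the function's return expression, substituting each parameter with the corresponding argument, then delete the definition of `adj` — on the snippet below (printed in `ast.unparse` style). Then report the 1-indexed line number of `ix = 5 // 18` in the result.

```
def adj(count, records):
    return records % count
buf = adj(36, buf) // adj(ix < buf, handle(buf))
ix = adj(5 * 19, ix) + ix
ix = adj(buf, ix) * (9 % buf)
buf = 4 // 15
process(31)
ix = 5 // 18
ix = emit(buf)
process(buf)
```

6

Transformed code:
buf = buf % 36 // (handle(buf) % (ix < buf))
ix = ix % (5 * 19) + ix
ix = ix % buf * (9 % buf)
buf = 4 // 15
process(31)
ix = 5 // 18
ix = emit(buf)
process(buf)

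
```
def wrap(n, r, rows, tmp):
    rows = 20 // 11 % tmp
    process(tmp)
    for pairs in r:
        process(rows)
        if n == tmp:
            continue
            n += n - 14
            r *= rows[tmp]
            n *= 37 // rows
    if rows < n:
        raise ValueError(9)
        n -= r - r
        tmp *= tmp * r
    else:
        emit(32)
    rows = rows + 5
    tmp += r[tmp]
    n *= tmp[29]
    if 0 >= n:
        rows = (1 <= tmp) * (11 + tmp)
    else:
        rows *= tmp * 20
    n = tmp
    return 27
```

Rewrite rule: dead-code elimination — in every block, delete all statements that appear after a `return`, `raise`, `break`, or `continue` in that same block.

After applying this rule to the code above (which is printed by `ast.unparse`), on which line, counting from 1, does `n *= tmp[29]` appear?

Transformed code:
def wrap(n, r, rows, tmp):
    rows = 20 // 11 % tmp
    process(tmp)
    for pairs in r:
        process(rows)
        if n == tmp:
            continue
    if rows < n:
        raise ValueError(9)
    else:
        emit(32)
    rows = rows + 5
    tmp += r[tmp]
    n *= tmp[29]
    if 0 >= n:
        rows = (1 <= tmp) * (11 + tmp)
    else:
        rows *= tmp * 20
    n = tmp
    return 27

14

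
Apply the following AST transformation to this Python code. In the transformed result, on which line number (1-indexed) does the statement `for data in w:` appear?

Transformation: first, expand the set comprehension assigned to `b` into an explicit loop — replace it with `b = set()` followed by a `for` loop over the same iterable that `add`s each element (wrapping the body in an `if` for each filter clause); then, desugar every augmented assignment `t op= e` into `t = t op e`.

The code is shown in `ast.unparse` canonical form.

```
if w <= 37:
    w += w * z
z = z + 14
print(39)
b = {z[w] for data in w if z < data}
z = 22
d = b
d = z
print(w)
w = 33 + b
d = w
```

Transformed code:
if w <= 37:
    w = w + w * z
z = z + 14
print(39)
b = set()
for data in w:
    if z < data:
        b.add(z[w])
z = 22
d = b
d = z
print(w)
w = 33 + b
d = w

6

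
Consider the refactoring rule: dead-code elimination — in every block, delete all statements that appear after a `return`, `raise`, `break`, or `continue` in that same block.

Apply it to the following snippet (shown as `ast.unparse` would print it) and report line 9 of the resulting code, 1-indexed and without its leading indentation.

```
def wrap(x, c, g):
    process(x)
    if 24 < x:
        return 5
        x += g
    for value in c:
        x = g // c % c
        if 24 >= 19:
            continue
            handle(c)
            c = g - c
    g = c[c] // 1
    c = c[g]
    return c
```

Transformed code:
def wrap(x, c, g):
    process(x)
    if 24 < x:
        return 5
    for value in c:
        x = g // c % c
        if 24 >= 19:
            continue
    g = c[c] // 1
    c = c[g]
    return c

g = c[c] // 1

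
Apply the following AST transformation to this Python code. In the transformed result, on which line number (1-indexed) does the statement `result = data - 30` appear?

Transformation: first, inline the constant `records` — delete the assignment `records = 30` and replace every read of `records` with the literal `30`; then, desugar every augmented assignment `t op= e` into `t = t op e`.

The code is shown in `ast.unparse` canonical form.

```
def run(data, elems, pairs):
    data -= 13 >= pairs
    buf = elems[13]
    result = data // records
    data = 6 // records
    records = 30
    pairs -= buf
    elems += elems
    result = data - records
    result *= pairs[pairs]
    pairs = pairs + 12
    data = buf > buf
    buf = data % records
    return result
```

Transformed code:
def run(data, elems, pairs):
    data = data - (13 >= pairs)
    buf = elems[13]
    result = data // 30
    data = 6 // 30
    pairs = pairs - buf
    elems = elems + elems
    result = data - 30
    result = result * pairs[pairs]
    pairs = pairs + 12
    data = buf > buf
    buf = data % 30
    return result

8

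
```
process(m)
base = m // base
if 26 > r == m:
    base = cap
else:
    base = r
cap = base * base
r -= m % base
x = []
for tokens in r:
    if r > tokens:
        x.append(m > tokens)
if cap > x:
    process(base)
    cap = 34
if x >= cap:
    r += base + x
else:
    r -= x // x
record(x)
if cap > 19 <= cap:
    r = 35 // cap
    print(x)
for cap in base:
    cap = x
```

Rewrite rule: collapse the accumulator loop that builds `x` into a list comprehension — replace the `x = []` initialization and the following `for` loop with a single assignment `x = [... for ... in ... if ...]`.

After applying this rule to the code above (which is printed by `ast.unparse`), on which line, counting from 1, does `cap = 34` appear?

12

Transformed code:
process(m)
base = m // base
if 26 > r == m:
    base = cap
else:
    base = r
cap = base * base
r -= m % base
x = [m > tokens for tokens in r if r > tokens]
if cap > x:
    process(base)
    cap = 34
if x >= cap:
    r += base + x
else:
    r -= x // x
record(x)
if cap > 19 <= cap:
    r = 35 // cap
    print(x)
for cap in base:
    cap = x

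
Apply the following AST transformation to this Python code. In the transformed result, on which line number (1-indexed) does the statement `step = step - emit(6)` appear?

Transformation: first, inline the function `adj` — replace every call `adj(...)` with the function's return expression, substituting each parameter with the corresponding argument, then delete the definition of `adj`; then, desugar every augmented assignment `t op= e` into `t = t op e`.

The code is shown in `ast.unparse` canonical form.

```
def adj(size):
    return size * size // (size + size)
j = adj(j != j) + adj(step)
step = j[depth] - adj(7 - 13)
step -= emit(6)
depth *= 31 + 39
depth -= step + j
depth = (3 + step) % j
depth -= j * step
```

3

Transformed code:
j = (j != j) * (j != j) // ((j != j) + (j != j)) + step * step // (step + step)
step = j[depth] - (7 - 13) * (7 - 13) // (7 - 13 + (7 - 13))
step = step - emit(6)
depth = depth * (31 + 39)
depth = depth - (step + j)
depth = (3 + step) % j
depth = depth - j * step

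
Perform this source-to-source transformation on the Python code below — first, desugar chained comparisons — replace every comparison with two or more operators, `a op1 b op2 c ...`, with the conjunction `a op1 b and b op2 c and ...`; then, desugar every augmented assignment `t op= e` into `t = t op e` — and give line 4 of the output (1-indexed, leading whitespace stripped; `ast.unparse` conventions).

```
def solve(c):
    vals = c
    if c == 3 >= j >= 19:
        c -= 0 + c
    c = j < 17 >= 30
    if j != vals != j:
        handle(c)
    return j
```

Transformed code:
def solve(c):
    vals = c
    if c == 3 and 3 >= j and (j >= 19):
        c = c - (0 + c)
    c = j < 17 and 17 >= 30
    if j != vals and vals != j:
        handle(c)
    return j

c = c - (0 + c)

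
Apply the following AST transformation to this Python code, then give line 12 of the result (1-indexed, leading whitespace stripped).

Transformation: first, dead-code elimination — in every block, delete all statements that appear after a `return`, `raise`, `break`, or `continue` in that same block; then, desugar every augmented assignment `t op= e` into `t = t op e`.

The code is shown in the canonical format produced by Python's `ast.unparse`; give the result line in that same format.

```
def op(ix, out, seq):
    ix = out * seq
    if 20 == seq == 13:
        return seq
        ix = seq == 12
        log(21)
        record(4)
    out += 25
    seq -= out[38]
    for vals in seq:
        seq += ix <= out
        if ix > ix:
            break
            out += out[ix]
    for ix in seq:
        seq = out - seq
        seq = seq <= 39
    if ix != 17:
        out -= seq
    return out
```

Transformed code:
def op(ix, out, seq):
    ix = out * seq
    if 20 == seq == 13:
        return seq
    out = out + 25
    seq = seq - out[38]
    for vals in seq:
        seq = seq + (ix <= out)
        if ix > ix:
            break
    for ix in seq:
        seq = out - seq
        seq = seq <= 39
    if ix != 17:
        out = out - seq
    return out

seq = out - seq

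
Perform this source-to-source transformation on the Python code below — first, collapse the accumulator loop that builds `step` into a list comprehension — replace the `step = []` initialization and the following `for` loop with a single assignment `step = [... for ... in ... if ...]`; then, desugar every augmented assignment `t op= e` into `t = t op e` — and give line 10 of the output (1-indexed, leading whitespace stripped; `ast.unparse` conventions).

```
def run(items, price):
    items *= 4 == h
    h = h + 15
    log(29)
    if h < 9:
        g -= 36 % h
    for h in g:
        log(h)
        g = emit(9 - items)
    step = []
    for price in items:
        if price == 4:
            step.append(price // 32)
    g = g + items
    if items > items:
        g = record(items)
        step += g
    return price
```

Transformed code:
def run(items, price):
    items = items * (4 == h)
    h = h + 15
    log(29)
    if h < 9:
        g = g - 36 % h
    for h in g:
        log(h)
        g = emit(9 - items)
    step = [price // 32 for price in items if price == 4]
    g = g + items
    if items > items:
        g = record(items)
        step = step + g
    return price

step = [price // 32 for price in items if price == 4]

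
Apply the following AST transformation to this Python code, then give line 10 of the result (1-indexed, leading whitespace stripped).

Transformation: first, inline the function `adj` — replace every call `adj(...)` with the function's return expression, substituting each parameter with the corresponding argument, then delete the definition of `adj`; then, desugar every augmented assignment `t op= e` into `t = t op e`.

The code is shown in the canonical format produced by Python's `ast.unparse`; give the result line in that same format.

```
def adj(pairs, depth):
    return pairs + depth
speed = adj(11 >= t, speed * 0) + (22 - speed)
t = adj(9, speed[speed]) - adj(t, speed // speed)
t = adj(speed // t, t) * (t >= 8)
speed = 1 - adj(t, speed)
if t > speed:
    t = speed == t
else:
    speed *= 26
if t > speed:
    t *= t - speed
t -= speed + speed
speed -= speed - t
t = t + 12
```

Transformed code:
speed = (11 >= t) + speed * 0 + (22 - speed)
t = 9 + speed[speed] - (t + speed // speed)
t = (speed // t + t) * (t >= 8)
speed = 1 - (t + speed)
if t > speed:
    t = speed == t
else:
    speed = speed * 26
if t > speed:
    t = t * (t - speed)
t = t - (speed + speed)
speed = speed - (speed - t)
t = t + 12

t = t * (t - speed)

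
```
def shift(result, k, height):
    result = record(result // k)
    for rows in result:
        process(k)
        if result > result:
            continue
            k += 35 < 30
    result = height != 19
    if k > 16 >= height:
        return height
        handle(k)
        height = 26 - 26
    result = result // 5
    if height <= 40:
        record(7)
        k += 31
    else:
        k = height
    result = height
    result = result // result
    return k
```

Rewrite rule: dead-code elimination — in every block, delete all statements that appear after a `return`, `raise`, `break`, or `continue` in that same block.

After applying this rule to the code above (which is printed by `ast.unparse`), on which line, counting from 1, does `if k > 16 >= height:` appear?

8

Transformed code:
def shift(result, k, height):
    result = record(result // k)
    for rows in result:
        process(k)
        if result > result:
            continue
    result = height != 19
    if k > 16 >= height:
        return height
    result = result // 5
    if height <= 40:
        record(7)
        k += 31
    else:
        k = height
    result = height
    result = result // result
    return k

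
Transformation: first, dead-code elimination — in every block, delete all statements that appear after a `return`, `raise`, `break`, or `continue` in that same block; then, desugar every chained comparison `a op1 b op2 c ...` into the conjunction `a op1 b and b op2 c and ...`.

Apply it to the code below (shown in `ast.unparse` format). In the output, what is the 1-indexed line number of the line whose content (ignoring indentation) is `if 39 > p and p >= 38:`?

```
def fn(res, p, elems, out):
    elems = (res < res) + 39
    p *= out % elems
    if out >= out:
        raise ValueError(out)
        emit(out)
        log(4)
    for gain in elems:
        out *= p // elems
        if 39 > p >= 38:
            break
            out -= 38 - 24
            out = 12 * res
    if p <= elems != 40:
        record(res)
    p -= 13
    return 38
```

8

Transformed code:
def fn(res, p, elems, out):
    elems = (res < res) + 39
    p *= out % elems
    if out >= out:
        raise ValueError(out)
    for gain in elems:
        out *= p // elems
        if 39 > p and p >= 38:
            break
    if p <= elems and elems != 40:
        record(res)
    p -= 13
    return 38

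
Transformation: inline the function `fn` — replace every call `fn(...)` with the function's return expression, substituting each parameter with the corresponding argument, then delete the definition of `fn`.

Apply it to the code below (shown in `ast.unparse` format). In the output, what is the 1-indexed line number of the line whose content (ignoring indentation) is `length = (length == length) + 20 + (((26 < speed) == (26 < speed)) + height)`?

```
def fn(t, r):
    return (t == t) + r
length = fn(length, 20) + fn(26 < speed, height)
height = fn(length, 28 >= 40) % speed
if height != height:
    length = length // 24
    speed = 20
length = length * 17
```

Transformed code:
length = (length == length) + 20 + (((26 < speed) == (26 < speed)) + height)
height = ((length == length) + (28 >= 40)) % speed
if height != height:
    length = length // 24
    speed = 20
length = length * 17

1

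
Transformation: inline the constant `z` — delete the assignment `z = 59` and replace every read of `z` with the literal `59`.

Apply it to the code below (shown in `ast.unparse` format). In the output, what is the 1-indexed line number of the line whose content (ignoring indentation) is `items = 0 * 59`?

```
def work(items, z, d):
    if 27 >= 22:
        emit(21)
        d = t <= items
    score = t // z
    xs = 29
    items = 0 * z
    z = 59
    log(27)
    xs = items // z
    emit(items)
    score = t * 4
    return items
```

Transformed code:
def work(items, z, d):
    if 27 >= 22:
        emit(21)
        d = t <= items
    score = t // 59
    xs = 29
    items = 0 * 59
    log(27)
    xs = items // 59
    emit(items)
    score = t * 4
    return items

7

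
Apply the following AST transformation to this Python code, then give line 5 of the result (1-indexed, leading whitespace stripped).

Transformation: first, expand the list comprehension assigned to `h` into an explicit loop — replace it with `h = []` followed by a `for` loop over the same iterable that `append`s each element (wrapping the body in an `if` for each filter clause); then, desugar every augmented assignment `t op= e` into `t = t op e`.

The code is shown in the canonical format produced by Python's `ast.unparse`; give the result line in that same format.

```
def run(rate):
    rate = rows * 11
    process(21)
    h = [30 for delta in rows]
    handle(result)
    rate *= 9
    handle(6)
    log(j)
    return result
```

for delta in rows:

Transformed code:
def run(rate):
    rate = rows * 11
    process(21)
    h = []
    for delta in rows:
        h.append(30)
    handle(result)
    rate = rate * 9
    handle(6)
    log(j)
    return result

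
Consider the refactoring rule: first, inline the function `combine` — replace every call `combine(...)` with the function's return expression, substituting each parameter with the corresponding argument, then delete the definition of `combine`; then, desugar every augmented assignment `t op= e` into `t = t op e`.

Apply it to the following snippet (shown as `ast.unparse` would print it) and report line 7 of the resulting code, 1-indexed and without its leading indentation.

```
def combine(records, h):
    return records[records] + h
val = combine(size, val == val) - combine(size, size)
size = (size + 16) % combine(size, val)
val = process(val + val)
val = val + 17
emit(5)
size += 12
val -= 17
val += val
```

Transformed code:
val = size[size] + (val == val) - (size[size] + size)
size = (size + 16) % (size[size] + val)
val = process(val + val)
val = val + 17
emit(5)
size = size + 12
val = val - 17
val = val + val

val = val - 17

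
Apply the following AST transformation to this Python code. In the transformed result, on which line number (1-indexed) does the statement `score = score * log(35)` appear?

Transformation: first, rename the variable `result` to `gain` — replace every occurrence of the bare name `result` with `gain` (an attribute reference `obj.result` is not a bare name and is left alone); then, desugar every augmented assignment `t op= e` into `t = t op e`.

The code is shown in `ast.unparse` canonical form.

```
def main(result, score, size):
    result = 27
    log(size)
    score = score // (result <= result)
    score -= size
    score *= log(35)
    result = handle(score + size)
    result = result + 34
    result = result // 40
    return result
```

6

Transformed code:
def main(gain, score, size):
    gain = 27
    log(size)
    score = score // (gain <= gain)
    score = score - size
    score = score * log(35)
    gain = handle(score + size)
    gain = gain + 34
    gain = gain // 40
    return gain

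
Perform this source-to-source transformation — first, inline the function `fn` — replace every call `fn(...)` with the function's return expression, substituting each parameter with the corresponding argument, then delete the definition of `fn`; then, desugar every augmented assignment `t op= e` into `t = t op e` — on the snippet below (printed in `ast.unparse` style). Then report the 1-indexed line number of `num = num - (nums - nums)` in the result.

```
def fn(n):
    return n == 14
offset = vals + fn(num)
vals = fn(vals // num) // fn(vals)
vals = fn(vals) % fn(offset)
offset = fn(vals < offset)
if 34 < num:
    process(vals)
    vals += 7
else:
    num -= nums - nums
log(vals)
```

9

Transformed code:
offset = vals + (num == 14)
vals = (vals // num == 14) // (vals == 14)
vals = (vals == 14) % (offset == 14)
offset = (vals < offset) == 14
if 34 < num:
    process(vals)
    vals = vals + 7
else:
    num = num - (nums - nums)
log(vals)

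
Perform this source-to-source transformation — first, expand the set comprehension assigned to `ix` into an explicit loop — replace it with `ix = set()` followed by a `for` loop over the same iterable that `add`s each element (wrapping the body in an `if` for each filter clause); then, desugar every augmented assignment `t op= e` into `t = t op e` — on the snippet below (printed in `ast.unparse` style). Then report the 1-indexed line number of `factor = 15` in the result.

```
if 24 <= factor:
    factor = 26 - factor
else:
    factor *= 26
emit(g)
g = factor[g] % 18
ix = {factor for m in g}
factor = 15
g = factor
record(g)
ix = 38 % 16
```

Transformed code:
if 24 <= factor:
    factor = 26 - factor
else:
    factor = factor * 26
emit(g)
g = factor[g] % 18
ix = set()
for m in g:
    ix.add(factor)
factor = 15
g = factor
record(g)
ix = 38 % 16

10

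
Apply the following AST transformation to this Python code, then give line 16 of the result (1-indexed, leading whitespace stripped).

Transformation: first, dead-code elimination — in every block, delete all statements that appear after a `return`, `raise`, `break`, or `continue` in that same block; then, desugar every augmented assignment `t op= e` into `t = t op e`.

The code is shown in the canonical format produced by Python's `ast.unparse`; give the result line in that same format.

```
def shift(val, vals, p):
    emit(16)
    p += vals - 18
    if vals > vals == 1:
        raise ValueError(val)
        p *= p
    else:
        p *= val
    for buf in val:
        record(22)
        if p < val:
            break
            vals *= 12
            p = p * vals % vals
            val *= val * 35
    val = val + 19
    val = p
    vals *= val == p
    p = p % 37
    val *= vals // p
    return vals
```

Transformed code:
def shift(val, vals, p):
    emit(16)
    p = p + (vals - 18)
    if vals > vals == 1:
        raise ValueError(val)
    else:
        p = p * val
    for buf in val:
        record(22)
        if p < val:
            break
    val = val + 19
    val = p
    vals = vals * (val == p)
    p = p % 37
    val = val * (vals // p)
    return vals

val = val * (vals // p)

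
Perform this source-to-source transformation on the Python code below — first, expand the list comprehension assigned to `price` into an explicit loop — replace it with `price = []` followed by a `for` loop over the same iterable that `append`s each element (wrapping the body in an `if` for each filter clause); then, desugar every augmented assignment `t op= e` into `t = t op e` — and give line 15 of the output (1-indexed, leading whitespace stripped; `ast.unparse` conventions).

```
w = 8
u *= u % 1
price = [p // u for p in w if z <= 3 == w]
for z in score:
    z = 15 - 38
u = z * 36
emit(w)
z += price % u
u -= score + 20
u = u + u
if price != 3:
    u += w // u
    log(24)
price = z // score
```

Transformed code:
w = 8
u = u * (u % 1)
price = []
for p in w:
    if z <= 3 == w:
        price.append(p // u)
for z in score:
    z = 15 - 38
u = z * 36
emit(w)
z = z + price % u
u = u - (score + 20)
u = u + u
if price != 3:
    u = u + w // u
    log(24)
price = z // score

u = u + w // u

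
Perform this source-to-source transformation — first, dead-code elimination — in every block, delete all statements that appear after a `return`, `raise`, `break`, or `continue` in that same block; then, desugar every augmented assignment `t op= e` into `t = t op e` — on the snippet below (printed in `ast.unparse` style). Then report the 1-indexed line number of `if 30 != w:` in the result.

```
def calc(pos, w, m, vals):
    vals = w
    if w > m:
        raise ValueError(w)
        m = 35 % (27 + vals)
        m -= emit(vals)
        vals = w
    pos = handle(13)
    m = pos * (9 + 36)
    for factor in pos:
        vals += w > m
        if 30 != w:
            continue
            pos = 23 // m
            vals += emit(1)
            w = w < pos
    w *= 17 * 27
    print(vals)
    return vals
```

9

Transformed code:
def calc(pos, w, m, vals):
    vals = w
    if w > m:
        raise ValueError(w)
    pos = handle(13)
    m = pos * (9 + 36)
    for factor in pos:
        vals = vals + (w > m)
        if 30 != w:
            continue
    w = w * (17 * 27)
    print(vals)
    return vals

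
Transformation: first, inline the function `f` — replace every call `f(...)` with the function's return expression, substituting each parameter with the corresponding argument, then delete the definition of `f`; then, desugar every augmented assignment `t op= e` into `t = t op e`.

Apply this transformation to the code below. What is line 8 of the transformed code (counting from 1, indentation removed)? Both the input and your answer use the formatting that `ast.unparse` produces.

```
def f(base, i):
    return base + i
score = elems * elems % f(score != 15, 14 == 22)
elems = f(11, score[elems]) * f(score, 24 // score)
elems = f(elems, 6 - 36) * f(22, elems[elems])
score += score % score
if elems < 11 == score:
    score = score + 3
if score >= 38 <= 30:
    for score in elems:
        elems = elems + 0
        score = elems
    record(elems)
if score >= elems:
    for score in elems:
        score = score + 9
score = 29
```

for score in elems:

Transformed code:
score = elems * elems % ((score != 15) + (14 == 22))
elems = (11 + score[elems]) * (score + 24 // score)
elems = (elems + (6 - 36)) * (22 + elems[elems])
score = score + score % score
if elems < 11 == score:
    score = score + 3
if score >= 38 <= 30:
    for score in elems:
        elems = elems + 0
        score = elems
    record(elems)
if score >= elems:
    for score in elems:
        score = score + 9
score = 29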